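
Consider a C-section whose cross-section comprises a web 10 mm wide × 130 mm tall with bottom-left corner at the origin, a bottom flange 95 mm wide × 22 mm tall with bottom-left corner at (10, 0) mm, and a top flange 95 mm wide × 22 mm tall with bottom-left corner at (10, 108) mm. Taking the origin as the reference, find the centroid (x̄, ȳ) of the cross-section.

x̄ = 45.05 mm, ȳ = 65.00 mm

web: A = 10 × 130 = 1300.00, centroid at (5.00, 65.00).
bottom flange: A = 95 × 22 = 2090.00, centroid at (57.50, 11.00).
top flange: A = 95 × 22 = 2090.00, centroid at (57.50, 119.00).
ΣA = 5480.00 mm², ΣAx̄ = 246850.00 mm³, ΣAȳ = 356200.00 mm³.
x̄ = 246850.00/5480.00 = 45.05 mm; ȳ = 356200.00/5480.00 = 65.00 mm.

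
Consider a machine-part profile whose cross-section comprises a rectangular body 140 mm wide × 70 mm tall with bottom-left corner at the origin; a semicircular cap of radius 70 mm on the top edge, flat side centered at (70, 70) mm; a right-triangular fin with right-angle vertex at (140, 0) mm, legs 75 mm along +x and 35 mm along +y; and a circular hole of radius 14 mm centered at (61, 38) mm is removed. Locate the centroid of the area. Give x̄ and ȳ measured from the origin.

Part | A | x̄ᵢ | ȳᵢ | A·x̄ᵢ | A·ȳᵢ
rectangular body | 9800.00 | 70.00 | 35.00 | 686000.00 | 343000.00
semicircular top | 7696.90 | 70.00 | 99.71 | 538783.14 | 767449.81
triangular fin | 1312.50 | 165.00 | 11.67 | 216562.50 | 15312.50
hole | -615.75 | 61.00 | 38.00 | -37560.88 | -23398.58
Σ | 18193.65 |  |  | 1403784.76 | 1102363.72
x̄ = 1403784.76 / 18193.65 = 77.16 mm
ȳ = 1102363.72 / 18193.65 = 60.59 mm

x̄ = 77.16 mm, ȳ = 60.59 mm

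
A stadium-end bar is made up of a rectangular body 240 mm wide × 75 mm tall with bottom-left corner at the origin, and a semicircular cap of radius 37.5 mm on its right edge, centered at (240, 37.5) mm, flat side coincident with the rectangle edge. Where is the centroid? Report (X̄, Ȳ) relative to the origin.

X̄ = 134.86 mm, Ȳ = 37.50 mm

Part | A | x̄ᵢ | ȳᵢ | A·x̄ᵢ | A·ȳᵢ
rectangular body | 18000.00 | 120.00 | 37.50 | 2160000.00 | 675000.00
semicircular end | 2208.93 | 255.92 | 37.50 | 565300.01 | 82834.96
Σ | 20208.93 |  |  | 2725300.01 | 757834.96
X̄ = 2725300.01 / 20208.93 = 134.86 mm
Ȳ = 757834.96 / 20208.93 = 37.50 mm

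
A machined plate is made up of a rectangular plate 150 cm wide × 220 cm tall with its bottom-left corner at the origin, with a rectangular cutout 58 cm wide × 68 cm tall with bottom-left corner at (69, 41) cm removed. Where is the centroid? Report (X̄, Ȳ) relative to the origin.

X̄ = 71.88 cm, Ȳ = 114.75 cm

plate: A = 150 × 220 = 33000.00, centroid at (75.00, 110.00).
hole: A = −(58 × 68) = -3944.00, centroid at (98.00, 75.00).
ΣA = 29056.00 cm²
ΣAX̄ = (33000.00)(75.00) + (-3944.00)(98.00) = 2088488.00 cm³
ΣAȲ = (33000.00)(110.00) + (-3944.00)(75.00) = 3334200.00 cm³
X̄ = 2088488.00 / 29056.00 = 71.88 cm
Ȳ = 3334200.00 / 29056.00 = 114.75 cm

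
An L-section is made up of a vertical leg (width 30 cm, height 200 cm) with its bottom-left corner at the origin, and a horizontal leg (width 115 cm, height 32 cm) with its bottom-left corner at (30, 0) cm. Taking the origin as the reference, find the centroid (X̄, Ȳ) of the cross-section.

X̄ = 42.56 cm, Ȳ = 68.07 cm

vertical leg: A = 30 × 200 = 6000.00, centroid at (15.00, 100.00).
horizontal leg: A = 115 × 32 = 3680.00, centroid at (87.50, 16.00).
ΣA = 9680.00 cm²
ΣAX̄ = (6000.00)(15.00) + (3680.00)(87.50) = 412000.00 cm³
ΣAȲ = (6000.00)(100.00) + (3680.00)(16.00) = 658880.00 cm³
X̄ = 412000.00 / 9680.00 = 42.56 cm
Ȳ = 658880.00 / 9680.00 = 68.07 cm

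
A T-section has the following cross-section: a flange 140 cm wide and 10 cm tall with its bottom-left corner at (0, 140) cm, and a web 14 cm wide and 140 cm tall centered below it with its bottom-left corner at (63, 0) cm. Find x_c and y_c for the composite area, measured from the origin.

web: A = 14 × 140 = 1960.00, centroid at (70.00, 70.00).
flange: A = 140 × 10 = 1400.00, centroid at (70.00, 145.00).
ΣA = 3360.00 cm², ΣAx_c = 235200.00 cm³, ΣAy_c = 340200.00 cm³.
x_c = 235200.00/3360.00 = 70.00 cm; y_c = 340200.00/3360.00 = 101.25 cm.

x_c = 70.00 cm, y_c = 101.25 cm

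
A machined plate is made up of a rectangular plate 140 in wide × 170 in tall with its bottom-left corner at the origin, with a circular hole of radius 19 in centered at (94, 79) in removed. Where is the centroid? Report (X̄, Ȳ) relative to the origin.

plate: A = 140 × 170 = 23800.00, centroid at (70.00, 85.00).
hole: A = −π·19² = -1134.11, centroid at (94.00, 79.00).
ΣA = 22665.89 in², ΣAX̄ = 1559393.19 in³, ΣAȲ = 1933404.92 in³.
X̄ = 1559393.19/22665.89 = 68.80 in; Ȳ = 1933404.92/22665.89 = 85.30 in.

X̄ = 68.80 in, Ȳ = 85.30 in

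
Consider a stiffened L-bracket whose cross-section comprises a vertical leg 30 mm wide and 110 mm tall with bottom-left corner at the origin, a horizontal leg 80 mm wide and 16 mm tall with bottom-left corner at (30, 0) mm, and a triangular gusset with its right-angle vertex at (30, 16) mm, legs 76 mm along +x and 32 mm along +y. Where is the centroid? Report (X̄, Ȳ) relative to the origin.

X̄ = 35.61 mm, Ȳ = 38.68 mm

Part | A | x̄ᵢ | ȳᵢ | A·x̄ᵢ | A·ȳᵢ
vertical leg | 3300.00 | 15.00 | 55.00 | 49500.00 | 181500.00
horizontal leg | 1280.00 | 70.00 | 8.00 | 89600.00 | 10240.00
gusset | 1216.00 | 55.33 | 26.67 | 67285.33 | 32426.67
Σ | 5796.00 |  |  | 206385.33 | 224166.67
X̄ = 206385.33 / 5796.00 = 35.61 mm
Ȳ = 224166.67 / 5796.00 = 38.68 mm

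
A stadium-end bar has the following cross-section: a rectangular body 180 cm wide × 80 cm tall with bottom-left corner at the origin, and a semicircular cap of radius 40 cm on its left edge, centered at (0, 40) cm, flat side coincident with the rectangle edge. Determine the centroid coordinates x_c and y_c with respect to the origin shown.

rectangular body: A = 180 × 80 = 14400.00, centroid at (90.00, 40.00).
semicircular end: A = ½π·40² = 2513.27, centroid at (-16.98, 40.00).
ΣA = 16913.27 cm², ΣAx_c = 1253333.33 cm³, ΣAy_c = 676530.96 cm³.
x_c = 1253333.33/16913.27 = 74.10 cm; y_c = 676530.96/16913.27 = 40.00 cm.

x_c = 74.10 cm, y_c = 40.00 cm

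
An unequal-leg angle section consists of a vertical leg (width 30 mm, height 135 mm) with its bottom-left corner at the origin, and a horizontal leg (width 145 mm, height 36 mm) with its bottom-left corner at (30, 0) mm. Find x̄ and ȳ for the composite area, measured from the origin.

Part | A | x̄ᵢ | ȳᵢ | A·x̄ᵢ | A·ȳᵢ
vertical leg | 4050.00 | 15.00 | 67.50 | 60750.00 | 273375.00
horizontal leg | 5220.00 | 102.50 | 18.00 | 535050.00 | 93960.00
Σ | 9270.00 |  |  | 595800.00 | 367335.00
x̄ = 595800.00 / 9270.00 = 64.27 mm
ȳ = 367335.00 / 9270.00 = 39.63 mm

x̄ = 64.27 mm, ȳ = 39.63 mm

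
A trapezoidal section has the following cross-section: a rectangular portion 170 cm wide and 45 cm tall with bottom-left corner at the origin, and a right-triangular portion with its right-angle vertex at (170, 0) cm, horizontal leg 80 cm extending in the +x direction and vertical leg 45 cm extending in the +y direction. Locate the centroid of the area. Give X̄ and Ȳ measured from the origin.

rectangular portion: A = 170 × 45 = 7650.00, centroid at (85.00, 22.50).
triangular portion: A = ½·80·45 = 1800.00, centroid at (196.67, 15.00).
ΣA = 9450.00 cm², ΣAX̄ = 1004250.00 cm³, ΣAȲ = 199125.00 cm³.
X̄ = 1004250.00/9450.00 = 106.27 cm; Ȳ = 199125.00/9450.00 = 21.07 cm.

X̄ = 106.27 cm, Ȳ = 21.07 cm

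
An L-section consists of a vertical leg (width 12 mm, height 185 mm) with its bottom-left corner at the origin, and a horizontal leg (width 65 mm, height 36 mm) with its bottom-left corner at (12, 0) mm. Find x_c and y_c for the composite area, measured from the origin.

x_c = 25.76 mm, y_c = 54.27 mm

vertical leg: A = 12 × 185 = 2220.00, centroid at (6.00, 92.50).
horizontal leg: A = 65 × 36 = 2340.00, centroid at (44.50, 18.00).
ΣA = 4560.00 mm²
ΣAx_c = (2220.00)(6.00) + (2340.00)(44.50) = 117450.00 mm³
ΣAy_c = (2220.00)(92.50) + (2340.00)(18.00) = 247470.00 mm³
x_c = 117450.00 / 4560.00 = 25.76 mm
y_c = 247470.00 / 4560.00 = 54.27 mm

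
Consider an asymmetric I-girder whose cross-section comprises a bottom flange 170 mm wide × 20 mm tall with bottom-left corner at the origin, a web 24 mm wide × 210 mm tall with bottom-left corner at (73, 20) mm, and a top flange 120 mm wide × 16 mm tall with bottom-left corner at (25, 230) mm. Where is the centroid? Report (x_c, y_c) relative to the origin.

x_c = 85.00 mm, y_c = 108.20 mm

Part | A | x̄ᵢ | ȳᵢ | A·x̄ᵢ | A·ȳᵢ
bottom flange | 3400.00 | 85.00 | 10.00 | 289000.00 | 34000.00
web | 5040.00 | 85.00 | 125.00 | 428400.00 | 630000.00
top flange | 1920.00 | 85.00 | 238.00 | 163200.00 | 456960.00
Σ | 10360.00 |  |  | 880600.00 | 1120960.00
x_c = 880600.00 / 10360.00 = 85.00 mm
y_c = 1120960.00 / 10360.00 = 108.20 mm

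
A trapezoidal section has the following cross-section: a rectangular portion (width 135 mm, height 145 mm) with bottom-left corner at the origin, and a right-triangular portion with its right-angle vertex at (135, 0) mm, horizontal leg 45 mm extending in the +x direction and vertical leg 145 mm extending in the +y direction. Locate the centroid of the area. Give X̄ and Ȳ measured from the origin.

rectangular portion: A = 135 × 145 = 19575.00, centroid at (67.50, 72.50).
triangular portion: A = ½·45·145 = 3262.50, centroid at (150.00, 48.33).
ΣA = 22837.50 mm²
ΣAX̄ = (19575.00)(67.50) + (3262.50)(150.00) = 1810687.50 mm³
ΣAȲ = (19575.00)(72.50) + (3262.50)(48.33) = 1576875.00 mm³
X̄ = 1810687.50 / 22837.50 = 79.29 mm
Ȳ = 1576875.00 / 22837.50 = 69.05 mm

X̄ = 79.29 mm, Ȳ = 69.05 mm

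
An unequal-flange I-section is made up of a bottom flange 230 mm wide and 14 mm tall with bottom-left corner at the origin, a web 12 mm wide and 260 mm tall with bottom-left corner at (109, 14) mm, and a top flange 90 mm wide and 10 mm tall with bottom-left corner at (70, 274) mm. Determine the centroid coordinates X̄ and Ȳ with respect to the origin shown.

Part | A | x̄ᵢ | ȳᵢ | A·x̄ᵢ | A·ȳᵢ
bottom flange | 3220.00 | 115.00 | 7.00 | 370300.00 | 22540.00
web | 3120.00 | 115.00 | 144.00 | 358800.00 | 449280.00
top flange | 900.00 | 115.00 | 279.00 | 103500.00 | 251100.00
Σ | 7240.00 |  |  | 832600.00 | 722920.00
X̄ = 832600.00 / 7240.00 = 115.00 mm
Ȳ = 722920.00 / 7240.00 = 99.85 mm

X̄ = 115.00 mm, Ȳ = 99.85 mm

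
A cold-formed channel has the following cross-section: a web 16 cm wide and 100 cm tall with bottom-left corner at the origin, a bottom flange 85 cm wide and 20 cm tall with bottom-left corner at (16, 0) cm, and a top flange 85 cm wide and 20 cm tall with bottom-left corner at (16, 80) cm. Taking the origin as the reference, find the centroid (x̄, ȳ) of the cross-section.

web: A = 16 × 100 = 1600.00, centroid at (8.00, 50.00).
bottom flange: A = 85 × 20 = 1700.00, centroid at (58.50, 10.00).
top flange: A = 85 × 20 = 1700.00, centroid at (58.50, 90.00).
ΣA = 5000.00 cm²
ΣAx̄ = (1600.00)(8.00) + (1700.00)(58.50) + (1700.00)(58.50) = 211700.00 cm³
ΣAȳ = (1600.00)(50.00) + (1700.00)(10.00) + (1700.00)(90.00) = 250000.00 cm³
x̄ = 211700.00 / 5000.00 = 42.34 cm
ȳ = 250000.00 / 5000.00 = 50.00 cm

x̄ = 42.34 cm, ȳ = 50.00 cm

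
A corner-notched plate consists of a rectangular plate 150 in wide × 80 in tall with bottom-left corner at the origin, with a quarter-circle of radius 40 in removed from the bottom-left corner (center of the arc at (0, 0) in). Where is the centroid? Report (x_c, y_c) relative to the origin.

plate: A = 150 × 80 = 12000.00, centroid at (75.00, 40.00).
removed quarter-circle: A = −¼π·40² = -1256.64, centroid at (16.98, 16.98).
ΣA = 10743.36 in², ΣAx_c = 878666.67 in³, ΣAy_c = 458666.67 in³.
x_c = 878666.67/10743.36 = 81.79 in; y_c = 458666.67/10743.36 = 42.69 in.

x_c = 81.79 in, y_c = 42.69 in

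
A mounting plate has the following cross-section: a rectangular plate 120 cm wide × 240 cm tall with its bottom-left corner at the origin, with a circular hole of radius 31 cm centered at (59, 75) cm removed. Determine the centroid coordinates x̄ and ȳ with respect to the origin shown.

Part | A | x̄ᵢ | ȳᵢ | A·x̄ᵢ | A·ȳᵢ
plate | 28800.00 | 60.00 | 120.00 | 1728000.00 | 3456000.00
hole | -3019.07 | 59.00 | 75.00 | -178125.16 | -226430.29
Σ | 25780.93 |  |  | 1549874.84 | 3229569.71
x̄ = 1549874.84 / 25780.93 = 60.12 cm
ȳ = 3229569.71 / 25780.93 = 125.27 cm

x̄ = 60.12 cm, ȳ = 125.27 cm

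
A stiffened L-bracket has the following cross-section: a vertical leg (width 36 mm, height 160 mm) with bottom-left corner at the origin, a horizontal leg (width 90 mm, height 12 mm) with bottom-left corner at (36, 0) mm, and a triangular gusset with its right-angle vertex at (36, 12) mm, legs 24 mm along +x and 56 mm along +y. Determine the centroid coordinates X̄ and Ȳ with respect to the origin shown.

X̄ = 29.38 mm, Ȳ = 64.95 mm

vertical leg: A = 36 × 160 = 5760.00, centroid at (18.00, 80.00).
horizontal leg: A = 90 × 12 = 1080.00, centroid at (81.00, 6.00).
gusset: A = ½·24·56 = 672.00, centroid at (44.00, 30.67).
ΣA = 7512.00 mm², ΣAX̄ = 220728.00 mm³, ΣAȲ = 487888.00 mm³.
X̄ = 220728.00/7512.00 = 29.38 mm; Ȳ = 487888.00/7512.00 = 64.95 mm.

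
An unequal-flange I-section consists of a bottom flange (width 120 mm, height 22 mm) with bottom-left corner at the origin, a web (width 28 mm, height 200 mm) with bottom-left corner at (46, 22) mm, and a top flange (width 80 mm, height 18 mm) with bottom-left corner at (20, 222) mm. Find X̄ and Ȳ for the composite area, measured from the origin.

bottom flange: A = 120 × 22 = 2640.00, centroid at (60.00, 11.00).
web: A = 28 × 200 = 5600.00, centroid at (60.00, 122.00).
top flange: A = 80 × 18 = 1440.00, centroid at (60.00, 231.00).
ΣA = 9680.00 mm², ΣAX̄ = 580800.00 mm³, ΣAȲ = 1044880.00 mm³.
X̄ = 580800.00/9680.00 = 60.00 mm; Ȳ = 1044880.00/9680.00 = 107.94 mm.

X̄ = 60.00 mm, Ȳ = 107.94 mm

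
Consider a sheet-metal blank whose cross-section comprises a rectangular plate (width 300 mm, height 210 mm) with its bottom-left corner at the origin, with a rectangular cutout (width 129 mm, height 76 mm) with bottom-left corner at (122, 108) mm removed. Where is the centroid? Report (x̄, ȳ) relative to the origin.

x̄ = 143.27 mm, ȳ = 97.44 mm

plate: A = 300 × 210 = 63000.00, centroid at (150.00, 105.00).
hole: A = −(129 × 76) = -9804.00, centroid at (186.50, 146.00).
ΣA = 53196.00 mm², ΣAx̄ = 7621554.00 mm³, ΣAȳ = 5183616.00 mm³.
x̄ = 7621554.00/53196.00 = 143.27 mm; ȳ = 5183616.00/53196.00 = 97.44 mm.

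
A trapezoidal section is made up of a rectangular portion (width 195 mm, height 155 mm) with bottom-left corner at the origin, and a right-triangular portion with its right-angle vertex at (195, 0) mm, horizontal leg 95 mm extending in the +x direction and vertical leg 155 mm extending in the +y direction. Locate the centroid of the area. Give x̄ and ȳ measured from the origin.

rectangular portion: A = 195 × 155 = 30225.00, centroid at (97.50, 77.50).
triangular portion: A = ½·95·155 = 7362.50, centroid at (226.67, 51.67).
ΣA = 37587.50 mm², ΣAx̄ = 4615770.83 mm³, ΣAȳ = 2722833.33 mm³.
x̄ = 4615770.83/37587.50 = 122.80 mm; ȳ = 2722833.33/37587.50 = 72.44 mm.

x̄ = 122.80 mm, ȳ = 72.44 mm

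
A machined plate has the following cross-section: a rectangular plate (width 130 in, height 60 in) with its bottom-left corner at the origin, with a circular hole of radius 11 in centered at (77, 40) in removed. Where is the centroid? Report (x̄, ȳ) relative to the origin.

plate: A = 130 × 60 = 7800.00, centroid at (65.00, 30.00).
hole: A = −π·11² = -380.13, centroid at (77.00, 40.00).
ΣA = 7419.87 in²
ΣAx̄ = (7800.00)(65.00) + (-380.13)(77.00) = 477729.78 in³
ΣAȳ = (7800.00)(30.00) + (-380.13)(40.00) = 218794.69 in³
x̄ = 477729.78 / 7419.87 = 64.39 in
ȳ = 218794.69 / 7419.87 = 29.49 in

x̄ = 64.39 in, ȳ = 29.49 in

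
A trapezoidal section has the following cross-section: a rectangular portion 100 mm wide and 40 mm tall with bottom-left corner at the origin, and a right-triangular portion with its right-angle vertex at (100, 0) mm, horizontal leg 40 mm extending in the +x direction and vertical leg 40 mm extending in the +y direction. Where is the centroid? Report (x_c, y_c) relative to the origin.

x_c = 60.56 mm, y_c = 18.89 mm

rectangular portion: A = 100 × 40 = 4000.00, centroid at (50.00, 20.00).
triangular portion: A = ½·40·40 = 800.00, centroid at (113.33, 13.33).
ΣA = 4800.00 mm², ΣAx_c = 290666.67 mm³, ΣAy_c = 90666.67 mm³.
x_c = 290666.67/4800.00 = 60.56 mm; y_c = 90666.67/4800.00 = 18.89 mm.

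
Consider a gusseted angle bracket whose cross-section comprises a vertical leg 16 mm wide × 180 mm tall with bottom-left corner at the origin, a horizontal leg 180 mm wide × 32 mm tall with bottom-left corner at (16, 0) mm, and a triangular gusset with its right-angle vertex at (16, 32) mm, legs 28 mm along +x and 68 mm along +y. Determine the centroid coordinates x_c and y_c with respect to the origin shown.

x_c = 68.57 mm, y_c = 42.06 mm

vertical leg: A = 16 × 180 = 2880.00, centroid at (8.00, 90.00).
horizontal leg: A = 180 × 32 = 5760.00, centroid at (106.00, 16.00).
gusset: A = ½·28·68 = 952.00, centroid at (25.33, 54.67).
ΣA = 9592.00 mm²
ΣAx_c = (2880.00)(8.00) + (5760.00)(106.00) + (952.00)(25.33) = 657717.33 mm³
ΣAy_c = (2880.00)(90.00) + (5760.00)(16.00) + (952.00)(54.67) = 403402.67 mm³
x_c = 657717.33 / 9592.00 = 68.57 mm
y_c = 403402.67 / 9592.00 = 42.06 mm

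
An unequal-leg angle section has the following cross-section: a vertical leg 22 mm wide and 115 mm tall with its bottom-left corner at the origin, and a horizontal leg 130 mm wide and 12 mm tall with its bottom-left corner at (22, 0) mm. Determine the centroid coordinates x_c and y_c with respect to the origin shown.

vertical leg: A = 22 × 115 = 2530.00, centroid at (11.00, 57.50).
horizontal leg: A = 130 × 12 = 1560.00, centroid at (87.00, 6.00).
ΣA = 4090.00 mm²
ΣAx_c = (2530.00)(11.00) + (1560.00)(87.00) = 163550.00 mm³
ΣAy_c = (2530.00)(57.50) + (1560.00)(6.00) = 154835.00 mm³
x_c = 163550.00 / 4090.00 = 39.99 mm
y_c = 154835.00 / 4090.00 = 37.86 mm

x_c = 39.99 mm, y_c = 37.86 mm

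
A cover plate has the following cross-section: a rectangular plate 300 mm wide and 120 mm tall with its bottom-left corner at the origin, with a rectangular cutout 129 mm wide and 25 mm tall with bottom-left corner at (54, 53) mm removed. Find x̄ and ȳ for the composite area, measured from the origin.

x̄ = 153.10 mm, ȳ = 59.46 mm

plate: A = 300 × 120 = 36000.00, centroid at (150.00, 60.00).
hole: A = −(129 × 25) = -3225.00, centroid at (118.50, 65.50).
ΣA = 32775.00 mm², ΣAx̄ = 5017837.50 mm³, ΣAȳ = 1948762.50 mm³.
x̄ = 5017837.50/32775.00 = 153.10 mm; ȳ = 1948762.50/32775.00 = 59.46 mm.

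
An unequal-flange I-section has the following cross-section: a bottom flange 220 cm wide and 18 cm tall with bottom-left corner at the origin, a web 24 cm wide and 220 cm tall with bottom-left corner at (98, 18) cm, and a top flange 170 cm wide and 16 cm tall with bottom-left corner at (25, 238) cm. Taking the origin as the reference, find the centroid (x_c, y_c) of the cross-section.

x_c = 110.00 cm, y_c = 115.43 cm

Part | A | x̄ᵢ | ȳᵢ | A·x̄ᵢ | A·ȳᵢ
bottom flange | 3960.00 | 110.00 | 9.00 | 435600.00 | 35640.00
web | 5280.00 | 110.00 | 128.00 | 580800.00 | 675840.00
top flange | 2720.00 | 110.00 | 246.00 | 299200.00 | 669120.00
Σ | 11960.00 |  |  | 1315600.00 | 1380600.00
x_c = 1315600.00 / 11960.00 = 110.00 cm
y_c = 1380600.00 / 11960.00 = 115.43 cm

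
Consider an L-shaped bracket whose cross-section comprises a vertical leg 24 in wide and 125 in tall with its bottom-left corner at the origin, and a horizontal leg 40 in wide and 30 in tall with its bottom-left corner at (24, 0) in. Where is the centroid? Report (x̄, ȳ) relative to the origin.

x̄ = 21.14 in, ȳ = 48.93 in

Part | A | x̄ᵢ | ȳᵢ | A·x̄ᵢ | A·ȳᵢ
vertical leg | 3000.00 | 12.00 | 62.50 | 36000.00 | 187500.00
horizontal leg | 1200.00 | 44.00 | 15.00 | 52800.00 | 18000.00
Σ | 4200.00 |  |  | 88800.00 | 205500.00
x̄ = 88800.00 / 4200.00 = 21.14 in
ȳ = 205500.00 / 4200.00 = 48.93 in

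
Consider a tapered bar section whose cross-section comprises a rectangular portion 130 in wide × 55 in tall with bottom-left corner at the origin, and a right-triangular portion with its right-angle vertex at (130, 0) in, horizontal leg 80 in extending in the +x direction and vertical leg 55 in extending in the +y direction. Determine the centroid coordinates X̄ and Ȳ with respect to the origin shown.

Part | A | x̄ᵢ | ȳᵢ | A·x̄ᵢ | A·ȳᵢ
rectangular portion | 7150.00 | 65.00 | 27.50 | 464750.00 | 196625.00
triangular portion | 2200.00 | 156.67 | 18.33 | 344666.67 | 40333.33
Σ | 9350.00 |  |  | 809416.67 | 236958.33
X̄ = 809416.67 / 9350.00 = 86.57 in
Ȳ = 236958.33 / 9350.00 = 25.34 in

X̄ = 86.57 in, Ȳ = 25.34 in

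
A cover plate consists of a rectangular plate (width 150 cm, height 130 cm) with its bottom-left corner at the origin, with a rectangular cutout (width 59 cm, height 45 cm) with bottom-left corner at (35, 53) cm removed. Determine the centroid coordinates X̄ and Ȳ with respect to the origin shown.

plate: A = 150 × 130 = 19500.00, centroid at (75.00, 65.00).
hole: A = −(59 × 45) = -2655.00, centroid at (64.50, 75.50).
ΣA = 16845.00 cm², ΣAX̄ = 1291252.50 cm³, ΣAȲ = 1067047.50 cm³.
X̄ = 1291252.50/16845.00 = 76.65 cm; Ȳ = 1067047.50/16845.00 = 63.35 cm.

X̄ = 76.65 cm, Ȳ = 63.35 cm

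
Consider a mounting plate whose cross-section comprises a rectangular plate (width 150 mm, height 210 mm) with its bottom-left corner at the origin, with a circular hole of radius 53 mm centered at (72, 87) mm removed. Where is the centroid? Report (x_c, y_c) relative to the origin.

plate: A = 150 × 210 = 31500.00, centroid at (75.00, 105.00).
hole: A = −π·53² = -8824.73, centroid at (72.00, 87.00).
ΣA = 22675.27 mm², ΣAx_c = 1727119.17 mm³, ΣAy_c = 2539748.16 mm³.
x_c = 1727119.17/22675.27 = 76.17 mm; y_c = 2539748.16/22675.27 = 112.01 mm.

x_c = 76.17 mm, y_c = 112.01 mm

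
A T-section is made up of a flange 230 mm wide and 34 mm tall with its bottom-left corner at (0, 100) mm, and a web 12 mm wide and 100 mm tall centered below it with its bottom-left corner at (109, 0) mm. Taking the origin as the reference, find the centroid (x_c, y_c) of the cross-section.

x_c = 115.00 mm, y_c = 108.09 mm

Part | A | x̄ᵢ | ȳᵢ | A·x̄ᵢ | A·ȳᵢ
web | 1200.00 | 115.00 | 50.00 | 138000.00 | 60000.00
flange | 7820.00 | 115.00 | 117.00 | 899300.00 | 914940.00
Σ | 9020.00 |  |  | 1037300.00 | 974940.00
x_c = 1037300.00 / 9020.00 = 115.00 mm
y_c = 974940.00 / 9020.00 = 108.09 mm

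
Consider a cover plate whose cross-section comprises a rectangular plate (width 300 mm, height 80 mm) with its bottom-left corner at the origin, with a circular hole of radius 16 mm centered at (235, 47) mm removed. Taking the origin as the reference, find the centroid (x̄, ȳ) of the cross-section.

x̄ = 147.05 mm, ȳ = 39.76 mm

Part | A | x̄ᵢ | ȳᵢ | A·x̄ᵢ | A·ȳᵢ
plate | 24000.00 | 150.00 | 40.00 | 3600000.00 | 960000.00
hole | -804.25 | 235.00 | 47.00 | -188998.21 | -37799.64
Σ | 23195.75 |  |  | 3411001.79 | 922200.36
x̄ = 3411001.79 / 23195.75 = 147.05 mm
ȳ = 922200.36 / 23195.75 = 39.76 mm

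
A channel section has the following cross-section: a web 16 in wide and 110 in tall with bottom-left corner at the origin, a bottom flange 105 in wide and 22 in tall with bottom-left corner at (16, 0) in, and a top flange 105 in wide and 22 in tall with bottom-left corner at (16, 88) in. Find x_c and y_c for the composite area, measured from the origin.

web: A = 16 × 110 = 1760.00, centroid at (8.00, 55.00).
bottom flange: A = 105 × 22 = 2310.00, centroid at (68.50, 11.00).
top flange: A = 105 × 22 = 2310.00, centroid at (68.50, 99.00).
ΣA = 6380.00 in², ΣAx_c = 330550.00 in³, ΣAy_c = 350900.00 in³.
x_c = 330550.00/6380.00 = 51.81 in; y_c = 350900.00/6380.00 = 55.00 in.

x_c = 51.81 in, y_c = 55.00 in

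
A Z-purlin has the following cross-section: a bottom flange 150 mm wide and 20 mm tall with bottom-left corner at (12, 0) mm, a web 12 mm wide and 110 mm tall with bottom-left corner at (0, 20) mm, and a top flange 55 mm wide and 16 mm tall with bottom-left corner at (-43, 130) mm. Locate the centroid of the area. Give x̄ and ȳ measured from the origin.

x̄ = 49.09 mm, ȳ = 48.16 mm

bottom flange: A = 150 × 20 = 3000.00, centroid at (87.00, 10.00).
web: A = 12 × 110 = 1320.00, centroid at (6.00, 75.00).
top flange: A = 55 × 16 = 880.00, centroid at (-15.50, 138.00).
ΣA = 5200.00 mm², ΣAx̄ = 255280.00 mm³, ΣAȳ = 250440.00 mm³.
x̄ = 255280.00/5200.00 = 49.09 mm; ȳ = 250440.00/5200.00 = 48.16 mm.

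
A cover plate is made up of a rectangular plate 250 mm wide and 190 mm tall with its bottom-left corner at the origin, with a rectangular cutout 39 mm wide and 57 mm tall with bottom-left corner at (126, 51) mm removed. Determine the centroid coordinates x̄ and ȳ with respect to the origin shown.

plate: A = 250 × 190 = 47500.00, centroid at (125.00, 95.00).
hole: A = −(39 × 57) = -2223.00, centroid at (145.50, 79.50).
ΣA = 45277.00 mm², ΣAx̄ = 5614053.50 mm³, ΣAȳ = 4335771.50 mm³.
x̄ = 5614053.50/45277.00 = 123.99 mm; ȳ = 4335771.50/45277.00 = 95.76 mm.

x̄ = 123.99 mm, ȳ = 95.76 mm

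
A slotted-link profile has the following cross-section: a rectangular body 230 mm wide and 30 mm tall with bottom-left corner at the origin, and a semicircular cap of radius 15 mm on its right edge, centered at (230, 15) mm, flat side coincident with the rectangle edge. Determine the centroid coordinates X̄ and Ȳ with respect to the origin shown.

rectangular body: A = 230 × 30 = 6900.00, centroid at (115.00, 15.00).
semicircular end: A = ½π·15² = 353.43, centroid at (236.37, 15.00).
ΣA = 7253.43 mm², ΣAX̄ = 877038.71 mm³, ΣAȲ = 108801.44 mm³.
X̄ = 877038.71/7253.43 = 120.91 mm; Ȳ = 108801.44/7253.43 = 15.00 mm.

X̄ = 120.91 mm, Ȳ = 15.00 mm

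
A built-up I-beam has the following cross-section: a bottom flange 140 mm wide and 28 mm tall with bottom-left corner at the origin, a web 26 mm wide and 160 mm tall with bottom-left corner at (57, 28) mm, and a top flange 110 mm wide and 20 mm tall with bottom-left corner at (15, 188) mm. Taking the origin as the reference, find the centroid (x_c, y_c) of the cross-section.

Part | A | x̄ᵢ | ȳᵢ | A·x̄ᵢ | A·ȳᵢ
bottom flange | 3920.00 | 70.00 | 14.00 | 274400.00 | 54880.00
web | 4160.00 | 70.00 | 108.00 | 291200.00 | 449280.00
top flange | 2200.00 | 70.00 | 198.00 | 154000.00 | 435600.00
Σ | 10280.00 |  |  | 719600.00 | 939760.00
x_c = 719600.00 / 10280.00 = 70.00 mm
y_c = 939760.00 / 10280.00 = 91.42 mm

x_c = 70.00 mm, y_c = 91.42 mm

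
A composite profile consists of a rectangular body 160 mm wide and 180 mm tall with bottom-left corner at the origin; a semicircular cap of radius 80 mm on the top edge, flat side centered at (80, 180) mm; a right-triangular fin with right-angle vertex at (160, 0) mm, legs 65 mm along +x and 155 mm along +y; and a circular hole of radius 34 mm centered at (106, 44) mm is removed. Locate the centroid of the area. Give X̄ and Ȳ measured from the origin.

Part | A | x̄ᵢ | ȳᵢ | A·x̄ᵢ | A·ȳᵢ
rectangular body | 28800.00 | 80.00 | 90.00 | 2304000.00 | 2592000.00
semicircular top | 10053.10 | 80.00 | 213.95 | 804247.72 | 2150890.70
triangular fin | 5037.50 | 181.67 | 51.67 | 915145.83 | 260270.83
hole | -3631.68 | 106.00 | 44.00 | -384958.20 | -159793.97
Σ | 40258.92 |  |  | 3638435.36 | 4843367.57
X̄ = 3638435.36 / 40258.92 = 90.38 mm
Ȳ = 4843367.57 / 40258.92 = 120.31 mm

X̄ = 90.38 mm, Ȳ = 120.31 mm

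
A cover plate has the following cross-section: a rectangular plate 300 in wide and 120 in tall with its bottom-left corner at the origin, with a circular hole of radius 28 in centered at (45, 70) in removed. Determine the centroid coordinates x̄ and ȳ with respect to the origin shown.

x̄ = 157.71 in, ȳ = 59.27 in

Part | A | x̄ᵢ | ȳᵢ | A·x̄ᵢ | A·ȳᵢ
plate | 36000.00 | 150.00 | 60.00 | 5400000.00 | 2160000.00
hole | -2463.01 | 45.00 | 70.00 | -110835.39 | -172410.60
Σ | 33536.99 |  |  | 5289164.61 | 1987589.40
x̄ = 5289164.61 / 33536.99 = 157.71 in
ȳ = 1987589.40 / 33536.99 = 59.27 in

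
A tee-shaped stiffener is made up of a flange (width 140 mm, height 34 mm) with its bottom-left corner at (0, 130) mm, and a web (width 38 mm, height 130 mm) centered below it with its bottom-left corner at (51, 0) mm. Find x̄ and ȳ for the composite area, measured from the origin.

x̄ = 70.00 mm, ȳ = 105.24 mm

web: A = 38 × 130 = 4940.00, centroid at (70.00, 65.00).
flange: A = 140 × 34 = 4760.00, centroid at (70.00, 147.00).
ΣA = 9700.00 mm², ΣAx̄ = 679000.00 mm³, ΣAȳ = 1020820.00 mm³.
x̄ = 679000.00/9700.00 = 70.00 mm; ȳ = 1020820.00/9700.00 = 105.24 mm.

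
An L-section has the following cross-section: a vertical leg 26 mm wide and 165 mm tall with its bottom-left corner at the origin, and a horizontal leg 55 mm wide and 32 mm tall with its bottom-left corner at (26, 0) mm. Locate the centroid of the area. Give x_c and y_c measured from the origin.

x_c = 24.78 mm, y_c = 63.15 mm

vertical leg: A = 26 × 165 = 4290.00, centroid at (13.00, 82.50).
horizontal leg: A = 55 × 32 = 1760.00, centroid at (53.50, 16.00).
ΣA = 6050.00 mm²
ΣAx_c = (4290.00)(13.00) + (1760.00)(53.50) = 149930.00 mm³
ΣAy_c = (4290.00)(82.50) + (1760.00)(16.00) = 382085.00 mm³
x_c = 149930.00 / 6050.00 = 24.78 mm
y_c = 382085.00 / 6050.00 = 63.15 mm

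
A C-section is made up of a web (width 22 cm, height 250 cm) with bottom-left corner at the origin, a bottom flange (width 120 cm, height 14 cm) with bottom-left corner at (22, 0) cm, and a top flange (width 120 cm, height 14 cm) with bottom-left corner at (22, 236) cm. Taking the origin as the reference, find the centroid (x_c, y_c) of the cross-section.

web: A = 22 × 250 = 5500.00, centroid at (11.00, 125.00).
bottom flange: A = 120 × 14 = 1680.00, centroid at (82.00, 7.00).
top flange: A = 120 × 14 = 1680.00, centroid at (82.00, 243.00).
ΣA = 8860.00 cm²
ΣAx_c = (5500.00)(11.00) + (1680.00)(82.00) + (1680.00)(82.00) = 336020.00 cm³
ΣAy_c = (5500.00)(125.00) + (1680.00)(7.00) + (1680.00)(243.00) = 1107500.00 cm³
x_c = 336020.00 / 8860.00 = 37.93 cm
y_c = 1107500.00 / 8860.00 = 125.00 cm

x_c = 37.93 cm, y_c = 125.00 cm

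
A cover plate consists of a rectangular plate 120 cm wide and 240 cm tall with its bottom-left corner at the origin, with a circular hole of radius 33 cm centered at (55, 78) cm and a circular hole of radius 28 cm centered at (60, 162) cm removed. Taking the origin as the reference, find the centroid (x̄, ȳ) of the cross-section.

plate: A = 120 × 240 = 28800.00, centroid at (60.00, 120.00).
hole 1: A = −π·33² = -3421.19, centroid at (55.00, 78.00).
hole 2: A = −π·28² = -2463.01, centroid at (60.00, 162.00).
ΣA = 22915.80 cm², ΣAx̄ = 1392053.79 cm³, ΣAȳ = 2790139.44 cm³.
x̄ = 1392053.79/22915.80 = 60.75 cm; ȳ = 2790139.44/22915.80 = 121.76 cm.

x̄ = 60.75 cm, ȳ = 121.76 cm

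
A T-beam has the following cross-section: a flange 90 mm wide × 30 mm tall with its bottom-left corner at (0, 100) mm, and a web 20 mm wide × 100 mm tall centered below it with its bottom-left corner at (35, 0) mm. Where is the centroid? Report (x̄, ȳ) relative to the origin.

Part | A | x̄ᵢ | ȳᵢ | A·x̄ᵢ | A·ȳᵢ
web | 2000.00 | 45.00 | 50.00 | 90000.00 | 100000.00
flange | 2700.00 | 45.00 | 115.00 | 121500.00 | 310500.00
Σ | 4700.00 |  |  | 211500.00 | 410500.00
x̄ = 211500.00 / 4700.00 = 45.00 mm
ȳ = 410500.00 / 4700.00 = 87.34 mm

x̄ = 45.00 mm, ȳ = 87.34 mm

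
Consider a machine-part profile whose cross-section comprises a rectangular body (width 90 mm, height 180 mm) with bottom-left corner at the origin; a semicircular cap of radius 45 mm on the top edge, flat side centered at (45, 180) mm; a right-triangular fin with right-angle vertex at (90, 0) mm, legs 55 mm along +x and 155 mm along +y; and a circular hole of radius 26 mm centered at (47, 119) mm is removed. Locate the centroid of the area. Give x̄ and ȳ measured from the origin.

x̄ = 57.35 mm, ȳ = 95.67 mm

rectangular body: A = 90 × 180 = 16200.00, centroid at (45.00, 90.00).
semicircular top: A = ½π·45² = 3180.86, centroid at (45.00, 199.10).
triangular fin: A = ½·55·155 = 4262.50, centroid at (108.33, 51.67).
hole: A = −π·26² = -2123.72, centroid at (47.00, 119.00).
ΣA = 21519.65 mm²
ΣAx̄ = (16200.00)(45.00) + (3180.86)(45.00) + (4262.50)(108.33) + (-2123.72)(47.00) = 1234094.97 mm³
ΣAȳ = (16200.00)(90.00) + (3180.86)(199.10) + (4262.50)(51.67) + (-2123.72)(119.00) = 2058812.15 mm³
x̄ = 1234094.97 / 21519.65 = 57.35 mm
ȳ = 2058812.15 / 21519.65 = 95.67 mm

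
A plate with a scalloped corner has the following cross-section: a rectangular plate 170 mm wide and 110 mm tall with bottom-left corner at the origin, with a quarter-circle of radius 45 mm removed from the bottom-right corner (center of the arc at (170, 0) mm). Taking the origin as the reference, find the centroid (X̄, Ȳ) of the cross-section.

X̄ = 78.87 mm, Ȳ = 58.34 mm

plate: A = 170 × 110 = 18700.00, centroid at (85.00, 55.00).
removed quarter-circle: A = −¼π·45² = -1590.43, centroid at (150.90, 19.10).
ΣA = 17109.57 mm²
ΣAX̄ = (18700.00)(85.00) + (-1590.43)(150.90) = 1349501.68 mm³
ΣAȲ = (18700.00)(55.00) + (-1590.43)(19.10) = 998125.00 mm³
X̄ = 1349501.68 / 17109.57 = 78.87 mm
Ȳ = 998125.00 / 17109.57 = 58.34 mm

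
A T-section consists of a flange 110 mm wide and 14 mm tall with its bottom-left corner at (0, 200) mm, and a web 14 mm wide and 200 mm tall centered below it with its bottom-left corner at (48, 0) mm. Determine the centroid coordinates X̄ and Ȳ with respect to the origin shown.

X̄ = 55.00 mm, Ȳ = 137.97 mm

web: A = 14 × 200 = 2800.00, centroid at (55.00, 100.00).
flange: A = 110 × 14 = 1540.00, centroid at (55.00, 207.00).
ΣA = 4340.00 mm²
ΣAX̄ = (2800.00)(55.00) + (1540.00)(55.00) = 238700.00 mm³
ΣAȲ = (2800.00)(100.00) + (1540.00)(207.00) = 598780.00 mm³
X̄ = 238700.00 / 4340.00 = 55.00 mm
Ȳ = 598780.00 / 4340.00 = 137.97 mm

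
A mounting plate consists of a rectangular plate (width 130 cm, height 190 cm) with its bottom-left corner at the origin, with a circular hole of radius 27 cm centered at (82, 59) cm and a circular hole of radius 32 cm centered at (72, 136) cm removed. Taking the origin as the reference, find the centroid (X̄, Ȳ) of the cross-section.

X̄ = 61.80 cm, Ȳ = 92.42 cm

Part | A | x̄ᵢ | ȳᵢ | A·x̄ᵢ | A·ȳᵢ
plate | 24700.00 | 65.00 | 95.00 | 1605500.00 | 2346500.00
hole 1 | -2290.22 | 82.00 | 59.00 | -187798.13 | -135123.04
hole 2 | -3216.99 | 72.00 | 136.00 | -231623.34 | -437510.76
Σ | 19192.79 |  |  | 1186078.53 | 1773866.20
X̄ = 1186078.53 / 19192.79 = 61.80 cm
Ȳ = 1773866.20 / 19192.79 = 92.42 cm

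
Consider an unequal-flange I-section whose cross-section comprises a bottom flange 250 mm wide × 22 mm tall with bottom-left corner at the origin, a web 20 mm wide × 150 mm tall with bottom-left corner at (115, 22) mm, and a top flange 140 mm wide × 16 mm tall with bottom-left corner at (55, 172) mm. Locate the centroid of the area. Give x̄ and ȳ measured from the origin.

Part | A | x̄ᵢ | ȳᵢ | A·x̄ᵢ | A·ȳᵢ
bottom flange | 5500.00 | 125.00 | 11.00 | 687500.00 | 60500.00
web | 3000.00 | 125.00 | 97.00 | 375000.00 | 291000.00
top flange | 2240.00 | 125.00 | 180.00 | 280000.00 | 403200.00
Σ | 10740.00 |  |  | 1342500.00 | 754700.00
x̄ = 1342500.00 / 10740.00 = 125.00 mm
ȳ = 754700.00 / 10740.00 = 70.27 mm

x̄ = 125.00 mm, ȳ = 70.27 mm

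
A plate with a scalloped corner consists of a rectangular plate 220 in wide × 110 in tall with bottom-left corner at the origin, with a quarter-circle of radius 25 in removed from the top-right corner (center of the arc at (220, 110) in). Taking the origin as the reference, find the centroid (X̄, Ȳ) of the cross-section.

X̄ = 107.94 in, Ȳ = 54.08 in

plate: A = 220 × 110 = 24200.00, centroid at (110.00, 55.00).
removed quarter-circle: A = −¼π·25² = -490.87, centroid at (209.39, 99.39).
ΣA = 23709.13 in², ΣAX̄ = 2559216.09 in³, ΣAȲ = 1282212.21 in³.
X̄ = 2559216.09/23709.13 = 107.94 in; Ȳ = 1282212.21/23709.13 = 54.08 in.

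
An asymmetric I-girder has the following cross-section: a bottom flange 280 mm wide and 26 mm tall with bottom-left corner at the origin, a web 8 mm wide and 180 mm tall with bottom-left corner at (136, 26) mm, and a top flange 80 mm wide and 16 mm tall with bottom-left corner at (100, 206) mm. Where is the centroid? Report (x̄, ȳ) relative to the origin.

x̄ = 140.00 mm, ȳ = 53.56 mm

bottom flange: A = 280 × 26 = 7280.00, centroid at (140.00, 13.00).
web: A = 8 × 180 = 1440.00, centroid at (140.00, 116.00).
top flange: A = 80 × 16 = 1280.00, centroid at (140.00, 214.00).
ΣA = 10000.00 mm², ΣAx̄ = 1400000.00 mm³, ΣAȳ = 535600.00 mm³.
x̄ = 1400000.00/10000.00 = 140.00 mm; ȳ = 535600.00/10000.00 = 53.56 mm.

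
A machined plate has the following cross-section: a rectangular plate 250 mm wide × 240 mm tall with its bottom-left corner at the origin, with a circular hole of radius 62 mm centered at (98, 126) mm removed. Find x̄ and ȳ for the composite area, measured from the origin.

plate: A = 250 × 240 = 60000.00, centroid at (125.00, 120.00).
hole: A = −π·62² = -12076.28, centroid at (98.00, 126.00).
ΣA = 47923.72 mm²
ΣAx̄ = (60000.00)(125.00) + (-12076.28)(98.00) = 6316524.35 mm³
ΣAȳ = (60000.00)(120.00) + (-12076.28)(126.00) = 5678388.45 mm³
x̄ = 6316524.35 / 47923.72 = 131.80 mm
ȳ = 5678388.45 / 47923.72 = 118.49 mm

x̄ = 131.80 mm, ȳ = 118.49 mm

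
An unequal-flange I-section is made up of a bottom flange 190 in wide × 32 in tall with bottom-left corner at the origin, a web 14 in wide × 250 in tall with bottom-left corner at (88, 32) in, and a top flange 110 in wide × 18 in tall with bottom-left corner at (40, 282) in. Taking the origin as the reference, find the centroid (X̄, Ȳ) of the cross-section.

X̄ = 95.00 in, Ȳ = 105.79 in

bottom flange: A = 190 × 32 = 6080.00, centroid at (95.00, 16.00).
web: A = 14 × 250 = 3500.00, centroid at (95.00, 157.00).
top flange: A = 110 × 18 = 1980.00, centroid at (95.00, 291.00).
ΣA = 11560.00 in², ΣAX̄ = 1098200.00 in³, ΣAȲ = 1222960.00 in³.
X̄ = 1098200.00/11560.00 = 95.00 in; Ȳ = 1222960.00/11560.00 = 105.79 in.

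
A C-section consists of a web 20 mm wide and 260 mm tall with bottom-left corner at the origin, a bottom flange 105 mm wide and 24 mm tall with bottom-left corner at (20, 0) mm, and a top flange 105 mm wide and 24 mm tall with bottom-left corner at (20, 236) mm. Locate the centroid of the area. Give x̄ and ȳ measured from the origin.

x̄ = 40.76 mm, ȳ = 130.00 mm

web: A = 20 × 260 = 5200.00, centroid at (10.00, 130.00).
bottom flange: A = 105 × 24 = 2520.00, centroid at (72.50, 12.00).
top flange: A = 105 × 24 = 2520.00, centroid at (72.50, 248.00).
ΣA = 10240.00 mm², ΣAx̄ = 417400.00 mm³, ΣAȳ = 1331200.00 mm³.
x̄ = 417400.00/10240.00 = 40.76 mm; ȳ = 1331200.00/10240.00 = 130.00 mm.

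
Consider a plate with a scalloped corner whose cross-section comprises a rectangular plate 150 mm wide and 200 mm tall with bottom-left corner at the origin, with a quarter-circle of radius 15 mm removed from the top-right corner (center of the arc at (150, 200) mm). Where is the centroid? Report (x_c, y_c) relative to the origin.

plate: A = 150 × 200 = 30000.00, centroid at (75.00, 100.00).
removed quarter-circle: A = −¼π·15² = -176.71, centroid at (143.63, 193.63).
ΣA = 29823.29 mm²
ΣAx_c = (30000.00)(75.00) + (-176.71)(143.63) = 2224617.81 mm³
ΣAy_c = (30000.00)(100.00) + (-176.71)(193.63) = 2965782.08 mm³
x_c = 2224617.81 / 29823.29 = 74.59 mm
y_c = 2965782.08 / 29823.29 = 99.45 mm

x_c = 74.59 mm, y_c = 99.45 mm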